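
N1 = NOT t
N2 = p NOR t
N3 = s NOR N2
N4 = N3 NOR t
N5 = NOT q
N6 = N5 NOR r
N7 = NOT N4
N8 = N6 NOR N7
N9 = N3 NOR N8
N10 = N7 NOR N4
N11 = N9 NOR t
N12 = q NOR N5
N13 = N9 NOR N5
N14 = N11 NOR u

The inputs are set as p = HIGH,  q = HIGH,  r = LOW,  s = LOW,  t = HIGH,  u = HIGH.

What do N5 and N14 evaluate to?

N2 = p NOR t = HIGH NOR HIGH = LOW
N3 = s NOR N2 = LOW NOR LOW = HIGH
N4 = N3 NOR t = HIGH NOR HIGH = LOW
N5 = NOT q = NOT HIGH = LOW
N6 = N5 NOR r = LOW NOR LOW = HIGH
N7 = NOT N4 = NOT LOW = HIGH
N8 = N6 NOR N7 = HIGH NOR HIGH = LOW
N9 = N3 NOR N8 = HIGH NOR LOW = LOW
N11 = N9 NOR t = LOW NOR HIGH = LOW
N14 = N11 NOR u = LOW NOR HIGH = LOW

N5 = LOW  N14 = LOW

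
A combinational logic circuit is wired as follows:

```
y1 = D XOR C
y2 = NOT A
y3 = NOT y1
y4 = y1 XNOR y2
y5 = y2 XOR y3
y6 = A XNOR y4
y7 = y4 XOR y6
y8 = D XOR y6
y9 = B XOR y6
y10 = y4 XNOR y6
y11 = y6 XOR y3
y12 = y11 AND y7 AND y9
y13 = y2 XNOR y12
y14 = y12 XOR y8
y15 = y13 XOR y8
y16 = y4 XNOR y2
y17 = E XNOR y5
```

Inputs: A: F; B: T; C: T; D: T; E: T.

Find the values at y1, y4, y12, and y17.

y1 = D XOR C = T XOR T = F
y2 = NOT A = NOT F = T
y3 = NOT y1 = NOT F = T
y4 = y1 XNOR y2 = F XNOR T = F
y5 = y2 XOR y3 = T XOR T = F
y6 = A XNOR y4 = F XNOR F = T
y7 = y4 XOR y6 = F XOR T = T
y9 = B XOR y6 = T XOR T = F
y11 = y6 XOR y3 = T XOR T = F
y12 = y11 AND y7 AND y9 = F AND T AND F = F
y17 = E XNOR y5 = T XNOR F = F

y1 = F; y4 = F; y12 = F; y17 = F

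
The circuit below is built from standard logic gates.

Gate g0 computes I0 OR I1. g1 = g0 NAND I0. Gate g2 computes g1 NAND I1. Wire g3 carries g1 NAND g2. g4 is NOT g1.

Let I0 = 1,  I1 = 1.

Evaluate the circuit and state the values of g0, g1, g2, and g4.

g0 = 1, g1 = 0, g2 = 1, g4 = 1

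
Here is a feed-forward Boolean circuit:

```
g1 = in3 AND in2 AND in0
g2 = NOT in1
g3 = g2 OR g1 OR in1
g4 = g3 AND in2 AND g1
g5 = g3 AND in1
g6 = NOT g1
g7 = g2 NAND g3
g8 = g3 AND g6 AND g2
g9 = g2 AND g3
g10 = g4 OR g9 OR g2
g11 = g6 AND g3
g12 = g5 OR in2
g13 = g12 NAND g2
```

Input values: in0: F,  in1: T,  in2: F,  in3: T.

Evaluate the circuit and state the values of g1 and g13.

g1 = in3 AND in2 AND in0 = T AND F AND F = F
g2 = NOT in1 = NOT T = F
g3 = g2 OR g1 OR in1 = F OR F OR T = T
g5 = g3 AND in1 = T AND T = T
g12 = g5 OR in2 = T OR F = T
g13 = g12 NAND g2 = T NAND F = T

g1 = F  g13 = T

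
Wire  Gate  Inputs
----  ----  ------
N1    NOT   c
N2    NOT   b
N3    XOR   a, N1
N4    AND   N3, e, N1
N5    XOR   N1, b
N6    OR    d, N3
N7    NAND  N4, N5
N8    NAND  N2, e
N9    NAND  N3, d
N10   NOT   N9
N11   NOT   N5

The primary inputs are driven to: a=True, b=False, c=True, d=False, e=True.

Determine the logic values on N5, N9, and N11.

N5 = False  N9 = True  N11 = True

N1 = NOT c = NOT True = False
N3 = a XOR N1 = True XOR False = True
N5 = N1 XOR b = False XOR False = False
N9 = N3 NAND d = True NAND False = True
N11 = NOT N5 = NOT False = True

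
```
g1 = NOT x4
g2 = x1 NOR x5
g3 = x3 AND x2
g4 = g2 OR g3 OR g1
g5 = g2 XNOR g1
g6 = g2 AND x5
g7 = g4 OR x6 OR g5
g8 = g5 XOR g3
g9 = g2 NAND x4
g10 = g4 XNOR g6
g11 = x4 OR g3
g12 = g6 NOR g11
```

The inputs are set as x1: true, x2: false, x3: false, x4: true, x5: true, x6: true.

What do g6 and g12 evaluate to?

g6 = false, g12 = false

g2 = x1 NOR x5 = true NOR true = false
g3 = x3 AND x2 = false AND false = false
g6 = g2 AND x5 = false AND true = false
g11 = x4 OR g3 = true OR false = true
g12 = g6 NOR g11 = false NOR true = false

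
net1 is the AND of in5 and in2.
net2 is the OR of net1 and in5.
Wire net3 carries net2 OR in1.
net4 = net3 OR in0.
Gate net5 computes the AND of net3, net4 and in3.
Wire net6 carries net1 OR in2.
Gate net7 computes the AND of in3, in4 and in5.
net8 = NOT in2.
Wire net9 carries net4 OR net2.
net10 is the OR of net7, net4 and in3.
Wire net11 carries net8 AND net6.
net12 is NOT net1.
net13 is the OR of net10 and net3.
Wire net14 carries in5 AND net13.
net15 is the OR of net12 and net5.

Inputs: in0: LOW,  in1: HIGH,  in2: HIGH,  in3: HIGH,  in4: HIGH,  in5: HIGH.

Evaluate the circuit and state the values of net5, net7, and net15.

net1 = in5 AND in2 = HIGH AND HIGH = HIGH
net2 = net1 OR in5 = HIGH OR HIGH = HIGH
net3 = net2 OR in1 = HIGH OR HIGH = HIGH
net4 = net3 OR in0 = HIGH OR LOW = HIGH
net5 = net3 AND net4 AND in3 = HIGH AND HIGH AND HIGH = HIGH
net7 = in3 AND in4 AND in5 = HIGH AND HIGH AND HIGH = HIGH
net12 = NOT net1 = NOT HIGH = LOW
net15 = net12 OR net5 = LOW OR HIGH = HIGH

net5 = HIGH, net7 = HIGH, net15 = HIGH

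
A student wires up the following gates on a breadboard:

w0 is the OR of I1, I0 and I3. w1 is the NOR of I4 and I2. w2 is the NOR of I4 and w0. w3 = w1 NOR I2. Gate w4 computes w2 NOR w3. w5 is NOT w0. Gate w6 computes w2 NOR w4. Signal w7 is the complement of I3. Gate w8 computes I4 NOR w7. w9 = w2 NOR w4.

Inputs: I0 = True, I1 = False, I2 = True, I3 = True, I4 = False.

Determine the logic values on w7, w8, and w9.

w0 = I1 OR I0 OR I3 = False OR True OR True = True
w1 = I4 NOR I2 = False NOR True = False
w2 = I4 NOR w0 = False NOR True = False
w3 = w1 NOR I2 = False NOR True = False
w4 = w2 NOR w3 = False NOR False = True
w7 = NOT I3 = NOT True = False
w8 = I4 NOR w7 = False NOR False = True
w9 = w2 NOR w4 = False NOR True = False

w7 = False  w8 = True  w9 = False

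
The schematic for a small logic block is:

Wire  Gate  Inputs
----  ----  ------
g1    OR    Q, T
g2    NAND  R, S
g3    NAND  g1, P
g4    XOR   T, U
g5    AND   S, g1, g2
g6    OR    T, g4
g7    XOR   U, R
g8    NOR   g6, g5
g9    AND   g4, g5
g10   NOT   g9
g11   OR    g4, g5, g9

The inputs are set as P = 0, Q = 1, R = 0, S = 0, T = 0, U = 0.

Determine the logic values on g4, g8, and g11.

g4 = 0, g8 = 1, g11 = 0

g1 = Q OR T = 1 OR 0 = 1
g2 = R NAND S = 0 NAND 0 = 1
g4 = T XOR U = 0 XOR 0 = 0
g5 = S AND g1 AND g2 = 0 AND 1 AND 1 = 0
g6 = T OR g4 = 0 OR 0 = 0
g8 = g6 NOR g5 = 0 NOR 0 = 1
g9 = g4 AND g5 = 0 AND 0 = 0
g11 = g4 OR g5 OR g9 = 0 OR 0 OR 0 = 0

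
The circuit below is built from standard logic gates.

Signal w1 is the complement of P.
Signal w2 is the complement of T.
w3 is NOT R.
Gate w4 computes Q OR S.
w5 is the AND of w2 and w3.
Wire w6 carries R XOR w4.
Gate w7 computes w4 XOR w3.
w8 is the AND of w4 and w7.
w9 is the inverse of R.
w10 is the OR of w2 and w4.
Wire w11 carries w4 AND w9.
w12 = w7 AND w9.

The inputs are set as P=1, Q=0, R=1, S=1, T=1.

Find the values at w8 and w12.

w3 = NOT R = NOT 1 = 0
w4 = Q OR S = 0 OR 1 = 1
w7 = w4 XOR w3 = 1 XOR 0 = 1
w8 = w4 AND w7 = 1 AND 1 = 1
w9 = NOT R = NOT 1 = 0
w12 = w7 AND w9 = 1 AND 0 = 0

w8 = 1  w12 = 0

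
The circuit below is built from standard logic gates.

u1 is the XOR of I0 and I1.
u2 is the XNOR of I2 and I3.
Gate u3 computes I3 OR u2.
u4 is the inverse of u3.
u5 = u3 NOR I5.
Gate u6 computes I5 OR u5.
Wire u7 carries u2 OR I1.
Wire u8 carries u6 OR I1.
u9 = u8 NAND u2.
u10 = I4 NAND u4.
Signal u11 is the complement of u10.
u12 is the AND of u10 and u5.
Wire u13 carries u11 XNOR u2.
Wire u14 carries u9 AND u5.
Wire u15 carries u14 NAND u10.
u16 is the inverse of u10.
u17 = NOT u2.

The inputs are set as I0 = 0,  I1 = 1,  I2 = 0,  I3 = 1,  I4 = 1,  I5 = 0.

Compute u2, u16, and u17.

u2 = I2 XNOR I3 = 0 XNOR 1 = 0
u3 = I3 OR u2 = 1 OR 0 = 1
u4 = NOT u3 = NOT 1 = 0
u10 = I4 NAND u4 = 1 NAND 0 = 1
u16 = NOT u10 = NOT 1 = 0
u17 = NOT u2 = NOT 0 = 1

u2 = 0, u16 = 0, u17 = 1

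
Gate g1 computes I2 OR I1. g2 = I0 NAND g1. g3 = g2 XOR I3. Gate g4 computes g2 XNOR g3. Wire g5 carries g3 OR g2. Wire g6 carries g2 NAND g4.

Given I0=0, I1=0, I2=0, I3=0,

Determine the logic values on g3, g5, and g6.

g3 = 1, g5 = 1, g6 = 0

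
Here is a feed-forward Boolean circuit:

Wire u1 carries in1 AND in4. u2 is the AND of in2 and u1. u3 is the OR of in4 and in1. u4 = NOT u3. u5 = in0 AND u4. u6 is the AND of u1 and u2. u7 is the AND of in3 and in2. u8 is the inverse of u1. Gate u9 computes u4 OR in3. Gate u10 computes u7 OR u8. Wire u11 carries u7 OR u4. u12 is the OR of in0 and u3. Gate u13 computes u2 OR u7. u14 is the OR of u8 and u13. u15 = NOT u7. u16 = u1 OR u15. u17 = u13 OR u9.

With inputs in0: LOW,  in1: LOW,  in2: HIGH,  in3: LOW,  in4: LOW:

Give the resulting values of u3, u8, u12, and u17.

u3 = LOW, u8 = HIGH, u12 = LOW, u17 = HIGH

u1 = in1 AND in4 = LOW AND LOW = LOW
u2 = in2 AND u1 = HIGH AND LOW = LOW
u3 = in4 OR in1 = LOW OR LOW = LOW
u4 = NOT u3 = NOT LOW = HIGH
u7 = in3 AND in2 = LOW AND HIGH = LOW
u8 = NOT u1 = NOT LOW = HIGH
u9 = u4 OR in3 = HIGH OR LOW = HIGH
u12 = in0 OR u3 = LOW OR LOW = LOW
u13 = u2 OR u7 = LOW OR LOW = LOW
u17 = u13 OR u9 = LOW OR HIGH = HIGH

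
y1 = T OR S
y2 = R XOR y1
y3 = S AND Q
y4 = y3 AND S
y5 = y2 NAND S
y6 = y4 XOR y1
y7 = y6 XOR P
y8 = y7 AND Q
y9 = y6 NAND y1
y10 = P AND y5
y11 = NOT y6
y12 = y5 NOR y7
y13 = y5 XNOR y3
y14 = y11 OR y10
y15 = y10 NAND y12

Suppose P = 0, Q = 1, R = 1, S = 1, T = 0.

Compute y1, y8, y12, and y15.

y1 = 1, y8 = 0, y12 = 0, y15 = 1

y1 = T OR S = 0 OR 1 = 1
y2 = R XOR y1 = 1 XOR 1 = 0
y3 = S AND Q = 1 AND 1 = 1
y4 = y3 AND S = 1 AND 1 = 1
y5 = y2 NAND S = 0 NAND 1 = 1
y6 = y4 XOR y1 = 1 XOR 1 = 0
y7 = y6 XOR P = 0 XOR 0 = 0
y8 = y7 AND Q = 0 AND 1 = 0
y10 = P AND y5 = 0 AND 1 = 0
y12 = y5 NOR y7 = 1 NOR 0 = 0
y15 = y10 NAND y12 = 0 NAND 0 = 1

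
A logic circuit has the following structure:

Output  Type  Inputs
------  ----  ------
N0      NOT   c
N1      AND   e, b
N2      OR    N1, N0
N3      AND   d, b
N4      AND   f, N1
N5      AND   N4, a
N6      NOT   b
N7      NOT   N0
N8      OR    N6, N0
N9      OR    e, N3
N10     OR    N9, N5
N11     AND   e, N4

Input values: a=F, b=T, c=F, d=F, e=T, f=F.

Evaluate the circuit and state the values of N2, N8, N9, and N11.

N2 = T, N8 = T, N9 = T, N11 = F

N0 = NOT c = NOT F = T
N1 = e AND b = T AND T = T
N2 = N1 OR N0 = T OR T = T
N3 = d AND b = F AND T = F
N4 = f AND N1 = F AND T = F
N6 = NOT b = NOT T = F
N8 = N6 OR N0 = F OR T = T
N9 = e OR N3 = T OR F = T
N11 = e AND N4 = T AND F = F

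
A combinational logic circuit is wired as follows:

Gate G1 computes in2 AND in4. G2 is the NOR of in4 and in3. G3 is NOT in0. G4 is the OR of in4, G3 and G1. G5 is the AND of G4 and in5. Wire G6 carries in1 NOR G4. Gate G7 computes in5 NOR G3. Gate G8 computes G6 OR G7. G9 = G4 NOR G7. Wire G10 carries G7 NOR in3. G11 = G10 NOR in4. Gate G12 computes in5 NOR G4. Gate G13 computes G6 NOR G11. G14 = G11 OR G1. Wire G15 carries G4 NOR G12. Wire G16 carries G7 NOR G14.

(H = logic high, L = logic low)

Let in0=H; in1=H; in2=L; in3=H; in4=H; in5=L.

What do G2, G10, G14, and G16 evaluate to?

G2 = L  G10 = L  G14 = L  G16 = L

G1 = in2 AND in4 = L AND H = L
G2 = in4 NOR in3 = H NOR H = L
G3 = NOT in0 = NOT H = L
G7 = in5 NOR G3 = L NOR L = H
G10 = G7 NOR in3 = H NOR H = L
G11 = G10 NOR in4 = L NOR H = L
G14 = G11 OR G1 = L OR L = L
G16 = G7 NOR G14 = H NOR L = L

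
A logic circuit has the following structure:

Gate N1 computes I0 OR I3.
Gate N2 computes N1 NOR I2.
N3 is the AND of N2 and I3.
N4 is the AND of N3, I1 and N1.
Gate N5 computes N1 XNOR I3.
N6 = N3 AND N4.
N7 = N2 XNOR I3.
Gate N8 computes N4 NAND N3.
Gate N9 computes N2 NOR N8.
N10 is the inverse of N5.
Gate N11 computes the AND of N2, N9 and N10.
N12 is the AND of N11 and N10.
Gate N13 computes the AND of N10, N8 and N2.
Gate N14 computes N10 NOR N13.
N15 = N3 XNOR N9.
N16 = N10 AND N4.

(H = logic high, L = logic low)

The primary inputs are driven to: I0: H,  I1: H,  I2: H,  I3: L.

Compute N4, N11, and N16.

N4 = L, N11 = L, N16 = L

N1 = I0 OR I3 = H OR L = H
N2 = N1 NOR I2 = H NOR H = L
N3 = N2 AND I3 = L AND L = L
N4 = N3 AND I1 AND N1 = L AND H AND H = L
N5 = N1 XNOR I3 = H XNOR L = L
N8 = N4 NAND N3 = L NAND L = H
N9 = N2 NOR N8 = L NOR H = L
N10 = NOT N5 = NOT L = H
N11 = N2 AND N9 AND N10 = L AND L AND H = L
N16 = N10 AND N4 = H AND L = L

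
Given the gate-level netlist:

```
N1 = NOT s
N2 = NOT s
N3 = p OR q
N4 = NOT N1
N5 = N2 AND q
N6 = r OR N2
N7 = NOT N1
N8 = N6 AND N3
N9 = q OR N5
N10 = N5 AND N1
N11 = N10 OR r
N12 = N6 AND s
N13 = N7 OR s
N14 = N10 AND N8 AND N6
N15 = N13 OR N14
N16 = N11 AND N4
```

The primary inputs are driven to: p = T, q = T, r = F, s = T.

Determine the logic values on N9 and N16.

N1 = NOT s = NOT T = F
N2 = NOT s = NOT T = F
N4 = NOT N1 = NOT F = T
N5 = N2 AND q = F AND T = F
N9 = q OR N5 = T OR F = T
N10 = N5 AND N1 = F AND F = F
N11 = N10 OR r = F OR F = F
N16 = N11 AND N4 = F AND T = F

N9 = T  N16 = F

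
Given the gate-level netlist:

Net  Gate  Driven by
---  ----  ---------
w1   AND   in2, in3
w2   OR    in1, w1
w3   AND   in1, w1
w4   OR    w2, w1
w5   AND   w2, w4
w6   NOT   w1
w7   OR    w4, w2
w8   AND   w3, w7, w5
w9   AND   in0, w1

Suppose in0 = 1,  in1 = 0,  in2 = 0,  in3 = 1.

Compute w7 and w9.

w1 = in2 AND in3 = 0 AND 1 = 0
w2 = in1 OR w1 = 0 OR 0 = 0
w4 = w2 OR w1 = 0 OR 0 = 0
w7 = w4 OR w2 = 0 OR 0 = 0
w9 = in0 AND w1 = 1 AND 0 = 0

w7 = 0  w9 = 0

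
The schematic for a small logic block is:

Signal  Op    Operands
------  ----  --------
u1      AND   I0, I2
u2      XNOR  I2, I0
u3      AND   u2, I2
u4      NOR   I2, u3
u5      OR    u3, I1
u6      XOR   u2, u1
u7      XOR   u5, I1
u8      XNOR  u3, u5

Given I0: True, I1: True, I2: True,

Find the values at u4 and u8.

u4 = False, u8 = True

u2 = I2 XNOR I0 = True XNOR True = True
u3 = u2 AND I2 = True AND True = True
u4 = I2 NOR u3 = True NOR True = False
u5 = u3 OR I1 = True OR True = True
u8 = u3 XNOR u5 = True XNOR True = True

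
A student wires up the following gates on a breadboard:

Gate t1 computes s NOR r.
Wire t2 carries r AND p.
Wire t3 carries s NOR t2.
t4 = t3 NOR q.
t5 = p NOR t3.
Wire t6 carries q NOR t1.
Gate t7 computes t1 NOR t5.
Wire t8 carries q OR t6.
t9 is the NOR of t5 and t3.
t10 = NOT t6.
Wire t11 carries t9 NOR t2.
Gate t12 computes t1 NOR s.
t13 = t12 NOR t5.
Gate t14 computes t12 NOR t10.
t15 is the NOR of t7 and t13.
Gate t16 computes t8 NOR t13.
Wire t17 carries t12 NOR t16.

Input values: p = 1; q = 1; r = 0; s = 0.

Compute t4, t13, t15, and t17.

t4 = 0; t13 = 1; t15 = 0; t17 = 1

t1 = s NOR r = 0 NOR 0 = 1
t2 = r AND p = 0 AND 1 = 0
t3 = s NOR t2 = 0 NOR 0 = 1
t4 = t3 NOR q = 1 NOR 1 = 0
t5 = p NOR t3 = 1 NOR 1 = 0
t6 = q NOR t1 = 1 NOR 1 = 0
t7 = t1 NOR t5 = 1 NOR 0 = 0
t8 = q OR t6 = 1 OR 0 = 1
t12 = t1 NOR s = 1 NOR 0 = 0
t13 = t12 NOR t5 = 0 NOR 0 = 1
t15 = t7 NOR t13 = 0 NOR 1 = 0
t16 = t8 NOR t13 = 1 NOR 1 = 0
t17 = t12 NOR t16 = 0 NOR 0 = 1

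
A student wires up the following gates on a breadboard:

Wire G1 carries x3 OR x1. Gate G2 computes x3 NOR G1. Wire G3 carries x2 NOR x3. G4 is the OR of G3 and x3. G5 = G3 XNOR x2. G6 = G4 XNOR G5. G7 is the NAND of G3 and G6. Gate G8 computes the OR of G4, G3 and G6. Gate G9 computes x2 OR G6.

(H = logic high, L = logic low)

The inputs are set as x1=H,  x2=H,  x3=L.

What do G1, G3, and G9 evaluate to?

G1 = x3 OR x1 = L OR H = H
G3 = x2 NOR x3 = H NOR L = L
G4 = G3 OR x3 = L OR L = L
G5 = G3 XNOR x2 = L XNOR H = L
G6 = G4 XNOR G5 = L XNOR L = H
G9 = x2 OR G6 = H OR H = H

G1 = H, G3 = L, G9 = H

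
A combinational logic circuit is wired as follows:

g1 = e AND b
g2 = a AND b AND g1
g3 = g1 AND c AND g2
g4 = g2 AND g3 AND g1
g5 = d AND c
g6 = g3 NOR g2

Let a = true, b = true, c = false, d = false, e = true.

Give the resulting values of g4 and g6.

g4 = false, g6 = false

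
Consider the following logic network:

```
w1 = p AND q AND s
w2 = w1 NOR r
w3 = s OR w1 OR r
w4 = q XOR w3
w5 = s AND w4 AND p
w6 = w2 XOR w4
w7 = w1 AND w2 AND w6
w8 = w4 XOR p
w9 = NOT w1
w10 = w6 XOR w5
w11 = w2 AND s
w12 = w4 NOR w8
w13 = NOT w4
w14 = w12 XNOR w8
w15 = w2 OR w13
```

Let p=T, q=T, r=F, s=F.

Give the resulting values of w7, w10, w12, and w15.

w7 = F  w10 = F  w12 = F  w15 = T

w1 = p AND q AND s = T AND T AND F = F
w2 = w1 NOR r = F NOR F = T
w3 = s OR w1 OR r = F OR F OR F = F
w4 = q XOR w3 = T XOR F = T
w5 = s AND w4 AND p = F AND T AND T = F
w6 = w2 XOR w4 = T XOR T = F
w7 = w1 AND w2 AND w6 = F AND T AND F = F
w8 = w4 XOR p = T XOR T = F
w10 = w6 XOR w5 = F XOR F = F
w12 = w4 NOR w8 = T NOR F = F
w13 = NOT w4 = NOT T = F
w15 = w2 OR w13 = T OR F = T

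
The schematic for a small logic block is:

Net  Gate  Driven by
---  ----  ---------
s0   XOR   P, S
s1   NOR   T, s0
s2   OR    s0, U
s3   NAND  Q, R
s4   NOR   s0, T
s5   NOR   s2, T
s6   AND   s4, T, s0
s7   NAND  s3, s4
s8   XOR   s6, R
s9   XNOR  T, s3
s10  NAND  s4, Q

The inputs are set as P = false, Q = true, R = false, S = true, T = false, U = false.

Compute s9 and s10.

s0 = P XOR S = false XOR true = true
s3 = Q NAND R = true NAND false = true
s4 = s0 NOR T = true NOR false = false
s9 = T XNOR s3 = false XNOR true = false
s10 = s4 NAND Q = false NAND true = true

s9 = false, s10 = true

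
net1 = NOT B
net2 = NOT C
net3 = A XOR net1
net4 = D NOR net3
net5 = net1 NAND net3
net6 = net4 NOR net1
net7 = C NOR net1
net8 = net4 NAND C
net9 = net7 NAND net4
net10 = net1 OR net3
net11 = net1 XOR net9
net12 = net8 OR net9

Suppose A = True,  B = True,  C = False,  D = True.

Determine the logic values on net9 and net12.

net9 = True  net12 = True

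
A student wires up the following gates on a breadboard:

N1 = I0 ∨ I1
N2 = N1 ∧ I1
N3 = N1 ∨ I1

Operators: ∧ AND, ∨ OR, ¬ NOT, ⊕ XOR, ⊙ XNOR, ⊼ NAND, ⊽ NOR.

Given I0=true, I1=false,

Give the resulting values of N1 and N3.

N1 = true, N3 = true

N1 = I0 OR I1 = true OR false = true
N3 = N1 OR I1 = true OR false = true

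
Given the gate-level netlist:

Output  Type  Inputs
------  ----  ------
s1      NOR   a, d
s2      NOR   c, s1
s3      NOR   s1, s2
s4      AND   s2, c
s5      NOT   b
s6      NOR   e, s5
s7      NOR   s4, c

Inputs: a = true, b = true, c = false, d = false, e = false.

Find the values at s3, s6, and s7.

s3 = false; s6 = true; s7 = true

s1 = a NOR d = true NOR false = false
s2 = c NOR s1 = false NOR false = true
s3 = s1 NOR s2 = false NOR true = false
s4 = s2 AND c = true AND false = false
s5 = NOT b = NOT true = false
s6 = e NOR s5 = false NOR false = true
s7 = s4 NOR c = false NOR false = true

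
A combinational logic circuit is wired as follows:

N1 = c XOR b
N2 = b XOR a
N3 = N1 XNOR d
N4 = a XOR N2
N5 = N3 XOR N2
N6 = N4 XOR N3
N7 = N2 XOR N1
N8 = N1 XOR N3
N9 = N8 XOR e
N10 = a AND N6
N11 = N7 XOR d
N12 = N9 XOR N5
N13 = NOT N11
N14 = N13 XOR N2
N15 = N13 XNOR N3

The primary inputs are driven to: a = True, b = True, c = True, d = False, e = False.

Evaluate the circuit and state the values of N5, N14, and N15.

N1 = c XOR b = True XOR True = False
N2 = b XOR a = True XOR True = False
N3 = N1 XNOR d = False XNOR False = True
N5 = N3 XOR N2 = True XOR False = True
N7 = N2 XOR N1 = False XOR False = False
N11 = N7 XOR d = False XOR False = False
N13 = NOT N11 = NOT False = True
N14 = N13 XOR N2 = True XOR False = True
N15 = N13 XNOR N3 = True XNOR True = True

N5 = True; N14 = True; N15 = True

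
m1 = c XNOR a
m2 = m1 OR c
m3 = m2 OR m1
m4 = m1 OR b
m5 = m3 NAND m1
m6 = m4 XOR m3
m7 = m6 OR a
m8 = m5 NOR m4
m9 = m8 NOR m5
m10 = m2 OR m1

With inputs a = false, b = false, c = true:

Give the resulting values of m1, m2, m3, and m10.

m1 = false, m2 = true, m3 = true, m10 = true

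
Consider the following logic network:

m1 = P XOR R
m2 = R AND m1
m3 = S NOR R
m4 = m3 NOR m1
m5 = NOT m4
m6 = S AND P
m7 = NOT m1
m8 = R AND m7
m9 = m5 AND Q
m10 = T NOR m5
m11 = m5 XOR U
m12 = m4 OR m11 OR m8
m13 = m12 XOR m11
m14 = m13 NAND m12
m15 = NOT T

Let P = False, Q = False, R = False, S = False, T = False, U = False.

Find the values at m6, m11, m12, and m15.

m6 = False; m11 = True; m12 = True; m15 = True

m1 = P XOR R = False XOR False = False
m3 = S NOR R = False NOR False = True
m4 = m3 NOR m1 = True NOR False = False
m5 = NOT m4 = NOT False = True
m6 = S AND P = False AND False = False
m7 = NOT m1 = NOT False = True
m8 = R AND m7 = False AND True = False
m11 = m5 XOR U = True XOR False = True
m12 = m4 OR m11 OR m8 = False OR True OR False = True
m15 = NOT T = NOT False = True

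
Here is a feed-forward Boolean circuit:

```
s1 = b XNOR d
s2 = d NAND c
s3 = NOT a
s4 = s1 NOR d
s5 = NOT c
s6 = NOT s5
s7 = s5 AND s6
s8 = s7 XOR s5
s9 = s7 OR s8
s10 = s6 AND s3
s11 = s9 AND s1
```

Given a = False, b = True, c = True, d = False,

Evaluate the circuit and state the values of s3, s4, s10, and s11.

s3 = True, s4 = True, s10 = True, s11 = False

s1 = b XNOR d = True XNOR False = False
s3 = NOT a = NOT False = True
s4 = s1 NOR d = False NOR False = True
s5 = NOT c = NOT True = False
s6 = NOT s5 = NOT False = True
s7 = s5 AND s6 = False AND True = False
s8 = s7 XOR s5 = False XOR False = False
s9 = s7 OR s8 = False OR False = False
s10 = s6 AND s3 = True AND True = True
s11 = s9 AND s1 = False AND False = False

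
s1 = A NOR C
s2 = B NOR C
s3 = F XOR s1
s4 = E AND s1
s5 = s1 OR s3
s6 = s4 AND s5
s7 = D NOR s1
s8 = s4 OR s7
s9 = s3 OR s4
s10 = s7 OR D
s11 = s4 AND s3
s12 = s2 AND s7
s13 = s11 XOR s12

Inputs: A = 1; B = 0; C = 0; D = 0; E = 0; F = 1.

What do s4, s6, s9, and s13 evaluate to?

s1 = A NOR C = 1 NOR 0 = 0
s2 = B NOR C = 0 NOR 0 = 1
s3 = F XOR s1 = 1 XOR 0 = 1
s4 = E AND s1 = 0 AND 0 = 0
s5 = s1 OR s3 = 0 OR 1 = 1
s6 = s4 AND s5 = 0 AND 1 = 0
s7 = D NOR s1 = 0 NOR 0 = 1
s9 = s3 OR s4 = 1 OR 0 = 1
s11 = s4 AND s3 = 0 AND 1 = 0
s12 = s2 AND s7 = 1 AND 1 = 1
s13 = s11 XOR s12 = 0 XOR 1 = 1

s4 = 0  s6 = 0  s9 = 1  s13 = 1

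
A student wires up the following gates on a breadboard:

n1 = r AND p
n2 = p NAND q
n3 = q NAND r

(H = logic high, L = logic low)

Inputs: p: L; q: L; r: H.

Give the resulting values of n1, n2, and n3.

n1 = r AND p = H AND L = L
n2 = p NAND q = L NAND L = H
n3 = q NAND r = L NAND H = H

n1 = L  n2 = H  n3 = H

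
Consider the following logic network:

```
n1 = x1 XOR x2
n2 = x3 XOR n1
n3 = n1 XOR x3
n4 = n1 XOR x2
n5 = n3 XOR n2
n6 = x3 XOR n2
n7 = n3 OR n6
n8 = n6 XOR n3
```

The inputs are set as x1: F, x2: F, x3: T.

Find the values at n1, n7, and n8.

n1 = x1 XOR x2 = F XOR F = F
n2 = x3 XOR n1 = T XOR F = T
n3 = n1 XOR x3 = F XOR T = T
n6 = x3 XOR n2 = T XOR T = F
n7 = n3 OR n6 = T OR F = T
n8 = n6 XOR n3 = F XOR T = T

n1 = F  n7 = T  n8 = T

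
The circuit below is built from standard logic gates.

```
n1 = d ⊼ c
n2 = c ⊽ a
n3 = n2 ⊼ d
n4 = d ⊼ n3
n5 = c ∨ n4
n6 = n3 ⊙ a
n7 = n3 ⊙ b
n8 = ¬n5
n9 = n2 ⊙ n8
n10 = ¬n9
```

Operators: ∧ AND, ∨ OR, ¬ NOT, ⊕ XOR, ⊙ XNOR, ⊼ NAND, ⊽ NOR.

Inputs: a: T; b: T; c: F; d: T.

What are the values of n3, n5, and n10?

n3 = T; n5 = F; n10 = T

n2 = c NOR a = F NOR T = F
n3 = n2 NAND d = F NAND T = T
n4 = d NAND n3 = T NAND T = F
n5 = c OR n4 = F OR F = F
n8 = NOT n5 = NOT F = T
n9 = n2 XNOR n8 = F XNOR T = F
n10 = NOT n9 = NOT F = T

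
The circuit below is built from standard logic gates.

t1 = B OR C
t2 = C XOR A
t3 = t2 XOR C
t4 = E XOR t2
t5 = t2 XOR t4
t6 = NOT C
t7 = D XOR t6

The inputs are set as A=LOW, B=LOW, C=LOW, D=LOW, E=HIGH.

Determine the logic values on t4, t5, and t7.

t4 = HIGH  t5 = HIGH  t7 = HIGH

t2 = C XOR A = LOW XOR LOW = LOW
t4 = E XOR t2 = HIGH XOR LOW = HIGH
t5 = t2 XOR t4 = LOW XOR HIGH = HIGH
t6 = NOT C = NOT LOW = HIGH
t7 = D XOR t6 = LOW XOR HIGH = HIGH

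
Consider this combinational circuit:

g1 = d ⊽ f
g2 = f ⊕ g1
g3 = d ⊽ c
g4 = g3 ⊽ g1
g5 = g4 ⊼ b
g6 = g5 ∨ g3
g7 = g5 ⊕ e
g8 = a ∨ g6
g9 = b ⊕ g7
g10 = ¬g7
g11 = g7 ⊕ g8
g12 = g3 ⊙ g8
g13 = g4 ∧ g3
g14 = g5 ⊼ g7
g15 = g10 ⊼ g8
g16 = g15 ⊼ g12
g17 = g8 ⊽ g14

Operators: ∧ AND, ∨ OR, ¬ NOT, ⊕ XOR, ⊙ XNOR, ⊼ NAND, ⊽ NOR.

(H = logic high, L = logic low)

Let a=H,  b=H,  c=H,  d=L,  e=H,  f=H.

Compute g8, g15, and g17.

g8 = H, g15 = H, g17 = L

g1 = d NOR f = L NOR H = L
g3 = d NOR c = L NOR H = L
g4 = g3 NOR g1 = L NOR L = H
g5 = g4 NAND b = H NAND H = L
g6 = g5 OR g3 = L OR L = L
g7 = g5 XOR e = L XOR H = H
g8 = a OR g6 = H OR L = H
g10 = NOT g7 = NOT H = L
g14 = g5 NAND g7 = L NAND H = H
g15 = g10 NAND g8 = L NAND H = H
g17 = g8 NOR g14 = H NOR H = L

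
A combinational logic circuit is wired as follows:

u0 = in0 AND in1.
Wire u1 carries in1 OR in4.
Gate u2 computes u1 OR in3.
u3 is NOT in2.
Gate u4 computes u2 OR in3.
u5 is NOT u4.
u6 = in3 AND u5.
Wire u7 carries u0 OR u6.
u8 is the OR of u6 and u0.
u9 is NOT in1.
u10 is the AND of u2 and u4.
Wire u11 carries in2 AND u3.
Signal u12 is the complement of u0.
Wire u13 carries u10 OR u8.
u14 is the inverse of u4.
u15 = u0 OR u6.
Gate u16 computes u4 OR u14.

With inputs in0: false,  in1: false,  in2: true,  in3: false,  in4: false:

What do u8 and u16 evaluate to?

u8 = false  u16 = true

u0 = in0 AND in1 = false AND false = false
u1 = in1 OR in4 = false OR false = false
u2 = u1 OR in3 = false OR false = false
u4 = u2 OR in3 = false OR false = false
u5 = NOT u4 = NOT false = true
u6 = in3 AND u5 = false AND true = false
u8 = u6 OR u0 = false OR false = false
u14 = NOT u4 = NOT false = true
u16 = u4 OR u14 = false OR true = true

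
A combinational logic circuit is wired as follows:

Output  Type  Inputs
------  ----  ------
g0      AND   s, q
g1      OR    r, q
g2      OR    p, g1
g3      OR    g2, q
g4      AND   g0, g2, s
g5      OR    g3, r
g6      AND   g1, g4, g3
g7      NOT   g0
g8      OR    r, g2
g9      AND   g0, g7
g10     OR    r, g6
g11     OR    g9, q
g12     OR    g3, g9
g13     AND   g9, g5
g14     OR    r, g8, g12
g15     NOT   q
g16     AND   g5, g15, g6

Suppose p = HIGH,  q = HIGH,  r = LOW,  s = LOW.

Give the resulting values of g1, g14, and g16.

g0 = s AND q = LOW AND HIGH = LOW
g1 = r OR q = LOW OR HIGH = HIGH
g2 = p OR g1 = HIGH OR HIGH = HIGH
g3 = g2 OR q = HIGH OR HIGH = HIGH
g4 = g0 AND g2 AND s = LOW AND HIGH AND LOW = LOW
g5 = g3 OR r = HIGH OR LOW = HIGH
g6 = g1 AND g4 AND g3 = HIGH AND LOW AND HIGH = LOW
g7 = NOT g0 = NOT LOW = HIGH
g8 = r OR g2 = LOW OR HIGH = HIGH
g9 = g0 AND g7 = LOW AND HIGH = LOW
g12 = g3 OR g9 = HIGH OR LOW = HIGH
g14 = r OR g8 OR g12 = LOW OR HIGH OR HIGH = HIGH
g15 = NOT q = NOT HIGH = LOW
g16 = g5 AND g15 AND g6 = HIGH AND LOW AND LOW = LOW

g1 = HIGH, g14 = HIGH, g16 = LOW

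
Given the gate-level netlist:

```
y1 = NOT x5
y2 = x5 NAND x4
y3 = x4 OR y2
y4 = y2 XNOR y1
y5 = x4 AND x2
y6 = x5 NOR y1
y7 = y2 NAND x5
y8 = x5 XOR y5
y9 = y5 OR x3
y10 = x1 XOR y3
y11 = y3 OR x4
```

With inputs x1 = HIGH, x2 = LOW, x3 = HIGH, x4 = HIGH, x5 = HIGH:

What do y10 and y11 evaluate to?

y2 = x5 NAND x4 = HIGH NAND HIGH = LOW
y3 = x4 OR y2 = HIGH OR LOW = HIGH
y10 = x1 XOR y3 = HIGH XOR HIGH = LOW
y11 = y3 OR x4 = HIGH OR HIGH = HIGH

y10 = LOW; y11 = HIGH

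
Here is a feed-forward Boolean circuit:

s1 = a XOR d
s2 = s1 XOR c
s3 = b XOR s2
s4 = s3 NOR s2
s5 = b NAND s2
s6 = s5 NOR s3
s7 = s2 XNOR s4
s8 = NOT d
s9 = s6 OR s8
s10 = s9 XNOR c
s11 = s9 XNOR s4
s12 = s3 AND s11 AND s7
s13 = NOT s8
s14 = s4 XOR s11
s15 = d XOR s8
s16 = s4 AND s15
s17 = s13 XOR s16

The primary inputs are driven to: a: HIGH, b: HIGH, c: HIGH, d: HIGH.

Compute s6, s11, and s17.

s1 = a XOR d = HIGH XOR HIGH = LOW
s2 = s1 XOR c = LOW XOR HIGH = HIGH
s3 = b XOR s2 = HIGH XOR HIGH = LOW
s4 = s3 NOR s2 = LOW NOR HIGH = LOW
s5 = b NAND s2 = HIGH NAND HIGH = LOW
s6 = s5 NOR s3 = LOW NOR LOW = HIGH
s8 = NOT d = NOT HIGH = LOW
s9 = s6 OR s8 = HIGH OR LOW = HIGH
s11 = s9 XNOR s4 = HIGH XNOR LOW = LOW
s13 = NOT s8 = NOT LOW = HIGH
s15 = d XOR s8 = HIGH XOR LOW = HIGH
s16 = s4 AND s15 = LOW AND HIGH = LOW
s17 = s13 XOR s16 = HIGH XOR LOW = HIGH

s6 = HIGH  s11 = LOW  s17 = HIGH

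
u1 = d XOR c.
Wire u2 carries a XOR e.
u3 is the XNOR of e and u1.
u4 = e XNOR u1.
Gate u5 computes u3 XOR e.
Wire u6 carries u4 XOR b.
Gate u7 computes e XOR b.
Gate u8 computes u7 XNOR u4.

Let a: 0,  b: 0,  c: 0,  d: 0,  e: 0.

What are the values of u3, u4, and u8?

u1 = d XOR c = 0 XOR 0 = 0
u3 = e XNOR u1 = 0 XNOR 0 = 1
u4 = e XNOR u1 = 0 XNOR 0 = 1
u7 = e XOR b = 0 XOR 0 = 0
u8 = u7 XNOR u4 = 0 XNOR 1 = 0

u3 = 1; u4 = 1; u8 = 0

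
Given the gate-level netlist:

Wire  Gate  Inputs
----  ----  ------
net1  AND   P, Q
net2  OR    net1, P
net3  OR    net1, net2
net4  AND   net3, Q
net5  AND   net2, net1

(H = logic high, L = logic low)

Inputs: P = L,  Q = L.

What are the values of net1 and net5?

net1 = P AND Q = L AND L = L
net2 = net1 OR P = L OR L = L
net5 = net2 AND net1 = L AND L = L

net1 = L; net5 = L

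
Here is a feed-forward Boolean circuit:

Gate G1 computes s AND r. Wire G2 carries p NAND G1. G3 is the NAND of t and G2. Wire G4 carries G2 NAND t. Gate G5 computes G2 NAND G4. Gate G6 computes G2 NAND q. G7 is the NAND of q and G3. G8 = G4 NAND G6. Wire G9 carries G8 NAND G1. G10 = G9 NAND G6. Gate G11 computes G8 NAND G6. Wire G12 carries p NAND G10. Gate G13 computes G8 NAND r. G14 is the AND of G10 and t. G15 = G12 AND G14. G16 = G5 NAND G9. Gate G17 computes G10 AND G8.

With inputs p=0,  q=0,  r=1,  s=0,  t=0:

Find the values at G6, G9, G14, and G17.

G6 = 1; G9 = 1; G14 = 0; G17 = 0

G1 = s AND r = 0 AND 1 = 0
G2 = p NAND G1 = 0 NAND 0 = 1
G4 = G2 NAND t = 1 NAND 0 = 1
G6 = G2 NAND q = 1 NAND 0 = 1
G8 = G4 NAND G6 = 1 NAND 1 = 0
G9 = G8 NAND G1 = 0 NAND 0 = 1
G10 = G9 NAND G6 = 1 NAND 1 = 0
G14 = G10 AND t = 0 AND 0 = 0
G17 = G10 AND G8 = 0 AND 0 = 0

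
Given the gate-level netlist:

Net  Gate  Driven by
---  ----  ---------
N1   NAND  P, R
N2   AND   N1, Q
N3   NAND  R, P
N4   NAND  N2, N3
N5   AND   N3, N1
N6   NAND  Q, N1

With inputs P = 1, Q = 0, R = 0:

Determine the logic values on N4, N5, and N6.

N4 = 1, N5 = 1, N6 = 1

N1 = P NAND R = 1 NAND 0 = 1
N2 = N1 AND Q = 1 AND 0 = 0
N3 = R NAND P = 0 NAND 1 = 1
N4 = N2 NAND N3 = 0 NAND 1 = 1
N5 = N3 AND N1 = 1 AND 1 = 1
N6 = Q NAND N1 = 0 NAND 1 = 1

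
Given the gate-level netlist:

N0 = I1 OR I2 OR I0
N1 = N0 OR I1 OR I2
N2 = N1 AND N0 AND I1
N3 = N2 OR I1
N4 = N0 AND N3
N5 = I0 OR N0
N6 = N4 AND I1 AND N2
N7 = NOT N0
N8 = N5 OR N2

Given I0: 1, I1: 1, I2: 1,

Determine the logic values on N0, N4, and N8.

N0 = I1 OR I2 OR I0 = 1 OR 1 OR 1 = 1
N1 = N0 OR I1 OR I2 = 1 OR 1 OR 1 = 1
N2 = N1 AND N0 AND I1 = 1 AND 1 AND 1 = 1
N3 = N2 OR I1 = 1 OR 1 = 1
N4 = N0 AND N3 = 1 AND 1 = 1
N5 = I0 OR N0 = 1 OR 1 = 1
N8 = N5 OR N2 = 1 OR 1 = 1

N0 = 1, N4 = 1, N8 = 1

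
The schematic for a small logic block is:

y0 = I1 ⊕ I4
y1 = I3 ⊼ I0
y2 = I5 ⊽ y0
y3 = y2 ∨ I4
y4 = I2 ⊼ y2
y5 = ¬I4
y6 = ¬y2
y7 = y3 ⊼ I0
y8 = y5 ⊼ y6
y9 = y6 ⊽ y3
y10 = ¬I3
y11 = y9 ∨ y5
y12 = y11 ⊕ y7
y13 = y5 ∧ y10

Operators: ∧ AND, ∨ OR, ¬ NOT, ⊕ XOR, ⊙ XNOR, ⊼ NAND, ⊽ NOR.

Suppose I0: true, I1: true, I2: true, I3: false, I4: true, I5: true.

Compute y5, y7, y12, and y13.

y5 = false; y7 = false; y12 = false; y13 = false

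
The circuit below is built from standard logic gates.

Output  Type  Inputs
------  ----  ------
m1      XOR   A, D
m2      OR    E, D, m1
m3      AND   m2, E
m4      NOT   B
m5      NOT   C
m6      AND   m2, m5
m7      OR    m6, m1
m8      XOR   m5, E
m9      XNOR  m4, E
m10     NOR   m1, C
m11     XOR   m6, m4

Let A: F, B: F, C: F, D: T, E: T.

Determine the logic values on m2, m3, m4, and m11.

m1 = A XOR D = F XOR T = T
m2 = E OR D OR m1 = T OR T OR T = T
m3 = m2 AND E = T AND T = T
m4 = NOT B = NOT F = T
m5 = NOT C = NOT F = T
m6 = m2 AND m5 = T AND T = T
m11 = m6 XOR m4 = T XOR T = F

m2 = T  m3 = T  m4 = T  m11 = F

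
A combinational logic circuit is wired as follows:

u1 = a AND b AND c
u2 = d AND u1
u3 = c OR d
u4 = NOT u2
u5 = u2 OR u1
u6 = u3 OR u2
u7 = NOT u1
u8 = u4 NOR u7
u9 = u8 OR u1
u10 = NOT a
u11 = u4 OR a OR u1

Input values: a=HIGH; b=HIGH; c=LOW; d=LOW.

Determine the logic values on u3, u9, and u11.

u3 = LOW, u9 = LOW, u11 = HIGH

u1 = a AND b AND c = HIGH AND HIGH AND LOW = LOW
u2 = d AND u1 = LOW AND LOW = LOW
u3 = c OR d = LOW OR LOW = LOW
u4 = NOT u2 = NOT LOW = HIGH
u7 = NOT u1 = NOT LOW = HIGH
u8 = u4 NOR u7 = HIGH NOR HIGH = LOW
u9 = u8 OR u1 = LOW OR LOW = LOW
u11 = u4 OR a OR u1 = HIGH OR HIGH OR LOW = HIGH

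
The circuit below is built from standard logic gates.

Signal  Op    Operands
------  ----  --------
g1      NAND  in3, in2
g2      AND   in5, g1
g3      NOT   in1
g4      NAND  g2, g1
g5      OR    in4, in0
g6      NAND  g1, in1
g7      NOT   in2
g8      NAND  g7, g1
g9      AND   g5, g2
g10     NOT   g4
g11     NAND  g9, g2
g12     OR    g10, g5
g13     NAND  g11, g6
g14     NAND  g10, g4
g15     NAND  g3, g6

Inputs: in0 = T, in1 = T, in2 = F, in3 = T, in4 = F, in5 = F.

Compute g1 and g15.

g1 = T; g15 = T

g1 = in3 NAND in2 = T NAND F = T
g3 = NOT in1 = NOT T = F
g6 = g1 NAND in1 = T NAND T = F
g15 = g3 NAND g6 = F NAND F = T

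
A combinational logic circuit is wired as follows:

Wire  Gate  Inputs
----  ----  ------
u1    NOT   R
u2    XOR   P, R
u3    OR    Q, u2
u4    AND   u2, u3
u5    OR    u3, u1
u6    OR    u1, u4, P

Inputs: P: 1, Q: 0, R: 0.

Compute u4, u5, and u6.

u4 = 1, u5 = 1, u6 = 1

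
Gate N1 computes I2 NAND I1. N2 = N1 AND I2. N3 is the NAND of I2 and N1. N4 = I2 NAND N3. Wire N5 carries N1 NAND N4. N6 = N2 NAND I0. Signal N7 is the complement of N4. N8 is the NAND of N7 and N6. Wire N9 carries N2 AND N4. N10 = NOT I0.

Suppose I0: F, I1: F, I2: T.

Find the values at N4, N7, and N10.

N1 = I2 NAND I1 = T NAND F = T
N3 = I2 NAND N1 = T NAND T = F
N4 = I2 NAND N3 = T NAND F = T
N7 = NOT N4 = NOT T = F
N10 = NOT I0 = NOT F = T

N4 = T  N7 = F  N10 = T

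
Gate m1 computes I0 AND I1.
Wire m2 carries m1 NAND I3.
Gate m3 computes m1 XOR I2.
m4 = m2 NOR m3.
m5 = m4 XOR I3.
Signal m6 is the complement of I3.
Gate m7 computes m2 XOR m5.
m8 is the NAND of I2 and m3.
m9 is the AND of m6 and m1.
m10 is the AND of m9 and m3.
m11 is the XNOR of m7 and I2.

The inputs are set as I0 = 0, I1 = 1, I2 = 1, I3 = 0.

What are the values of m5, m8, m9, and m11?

m1 = I0 AND I1 = 0 AND 1 = 0
m2 = m1 NAND I3 = 0 NAND 0 = 1
m3 = m1 XOR I2 = 0 XOR 1 = 1
m4 = m2 NOR m3 = 1 NOR 1 = 0
m5 = m4 XOR I3 = 0 XOR 0 = 0
m6 = NOT I3 = NOT 0 = 1
m7 = m2 XOR m5 = 1 XOR 0 = 1
m8 = I2 NAND m3 = 1 NAND 1 = 0
m9 = m6 AND m1 = 1 AND 0 = 0
m11 = m7 XNOR I2 = 1 XNOR 1 = 1

m5 = 0; m8 = 0; m9 = 0; m11 = 1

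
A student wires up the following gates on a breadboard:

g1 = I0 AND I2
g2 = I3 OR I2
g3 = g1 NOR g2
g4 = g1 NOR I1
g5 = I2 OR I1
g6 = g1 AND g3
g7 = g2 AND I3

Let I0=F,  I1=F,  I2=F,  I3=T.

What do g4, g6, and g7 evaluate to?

g1 = I0 AND I2 = F AND F = F
g2 = I3 OR I2 = T OR F = T
g3 = g1 NOR g2 = F NOR T = F
g4 = g1 NOR I1 = F NOR F = T
g6 = g1 AND g3 = F AND F = F
g7 = g2 AND I3 = T AND T = T

g4 = T  g6 = F  g7 = T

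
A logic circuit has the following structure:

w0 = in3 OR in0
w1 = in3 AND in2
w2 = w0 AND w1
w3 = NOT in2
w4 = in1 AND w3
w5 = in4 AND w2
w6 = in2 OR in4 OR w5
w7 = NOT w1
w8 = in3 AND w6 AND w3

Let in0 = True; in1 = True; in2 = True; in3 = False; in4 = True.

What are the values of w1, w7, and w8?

w0 = in3 OR in0 = False OR True = True
w1 = in3 AND in2 = False AND True = False
w2 = w0 AND w1 = True AND False = False
w3 = NOT in2 = NOT True = False
w5 = in4 AND w2 = True AND False = False
w6 = in2 OR in4 OR w5 = True OR True OR False = True
w7 = NOT w1 = NOT False = True
w8 = in3 AND w6 AND w3 = False AND True AND False = False

w1 = False  w7 = True  w8 = False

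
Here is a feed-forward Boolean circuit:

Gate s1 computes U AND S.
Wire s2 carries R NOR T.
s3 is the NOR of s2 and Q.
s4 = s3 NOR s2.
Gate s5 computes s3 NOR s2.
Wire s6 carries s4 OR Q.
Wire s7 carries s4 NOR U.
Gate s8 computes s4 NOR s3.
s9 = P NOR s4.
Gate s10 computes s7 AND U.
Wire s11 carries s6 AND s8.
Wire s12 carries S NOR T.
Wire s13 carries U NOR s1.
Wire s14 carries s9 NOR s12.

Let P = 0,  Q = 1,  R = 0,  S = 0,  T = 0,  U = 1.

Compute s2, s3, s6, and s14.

s2 = 1, s3 = 0, s6 = 1, s14 = 0

s2 = R NOR T = 0 NOR 0 = 1
s3 = s2 NOR Q = 1 NOR 1 = 0
s4 = s3 NOR s2 = 0 NOR 1 = 0
s6 = s4 OR Q = 0 OR 1 = 1
s9 = P NOR s4 = 0 NOR 0 = 1
s12 = S NOR T = 0 NOR 0 = 1
s14 = s9 NOR s12 = 1 NOR 1 = 0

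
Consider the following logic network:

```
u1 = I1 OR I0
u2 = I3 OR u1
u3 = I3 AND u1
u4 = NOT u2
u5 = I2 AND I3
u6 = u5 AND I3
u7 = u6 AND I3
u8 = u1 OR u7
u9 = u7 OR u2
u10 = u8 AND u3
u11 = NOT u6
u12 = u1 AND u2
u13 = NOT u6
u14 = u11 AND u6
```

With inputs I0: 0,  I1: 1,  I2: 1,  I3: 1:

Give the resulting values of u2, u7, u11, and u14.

u1 = I1 OR I0 = 1 OR 0 = 1
u2 = I3 OR u1 = 1 OR 1 = 1
u5 = I2 AND I3 = 1 AND 1 = 1
u6 = u5 AND I3 = 1 AND 1 = 1
u7 = u6 AND I3 = 1 AND 1 = 1
u11 = NOT u6 = NOT 1 = 0
u14 = u11 AND u6 = 0 AND 1 = 0

u2 = 1, u7 = 1, u11 = 0, u14 = 0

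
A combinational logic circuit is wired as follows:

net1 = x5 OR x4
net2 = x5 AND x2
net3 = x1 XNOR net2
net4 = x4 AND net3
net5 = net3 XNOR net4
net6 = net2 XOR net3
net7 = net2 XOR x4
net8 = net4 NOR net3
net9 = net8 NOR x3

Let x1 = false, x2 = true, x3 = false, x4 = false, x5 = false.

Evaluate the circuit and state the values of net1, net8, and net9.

net1 = x5 OR x4 = false OR false = false
net2 = x5 AND x2 = false AND true = false
net3 = x1 XNOR net2 = false XNOR false = true
net4 = x4 AND net3 = false AND true = false
net8 = net4 NOR net3 = false NOR true = false
net9 = net8 NOR x3 = false NOR false = true

net1 = false, net8 = false, net9 = true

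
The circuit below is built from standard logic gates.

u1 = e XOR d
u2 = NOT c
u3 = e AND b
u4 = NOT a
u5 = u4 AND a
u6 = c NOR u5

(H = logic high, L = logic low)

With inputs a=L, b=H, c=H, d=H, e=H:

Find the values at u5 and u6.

u5 = L, u6 = L

u4 = NOT a = NOT L = H
u5 = u4 AND a = H AND L = L
u6 = c NOR u5 = H NOR L = L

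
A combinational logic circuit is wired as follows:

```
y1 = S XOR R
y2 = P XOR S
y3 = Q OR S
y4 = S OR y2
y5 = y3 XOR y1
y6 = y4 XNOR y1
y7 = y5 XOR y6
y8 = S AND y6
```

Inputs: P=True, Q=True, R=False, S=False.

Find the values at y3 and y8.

y3 = True; y8 = False

y1 = S XOR R = False XOR False = False
y2 = P XOR S = True XOR False = True
y3 = Q OR S = True OR False = True
y4 = S OR y2 = False OR True = True
y6 = y4 XNOR y1 = True XNOR False = False
y8 = S AND y6 = False AND False = False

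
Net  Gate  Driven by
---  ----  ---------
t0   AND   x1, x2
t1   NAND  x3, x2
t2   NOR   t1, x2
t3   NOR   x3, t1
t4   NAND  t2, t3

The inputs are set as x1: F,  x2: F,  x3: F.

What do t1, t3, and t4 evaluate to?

t1 = T, t3 = F, t4 = T

t1 = x3 NAND x2 = F NAND F = T
t2 = t1 NOR x2 = T NOR F = F
t3 = x3 NOR t1 = F NOR T = F
t4 = t2 NAND t3 = F NAND F = T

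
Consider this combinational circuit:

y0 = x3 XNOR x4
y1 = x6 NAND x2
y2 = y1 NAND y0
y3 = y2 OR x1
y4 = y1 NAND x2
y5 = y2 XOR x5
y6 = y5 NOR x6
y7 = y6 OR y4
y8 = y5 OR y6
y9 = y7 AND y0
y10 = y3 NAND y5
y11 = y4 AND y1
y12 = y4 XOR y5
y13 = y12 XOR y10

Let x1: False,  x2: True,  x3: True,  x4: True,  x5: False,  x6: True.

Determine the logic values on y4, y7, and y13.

y4 = True, y7 = True, y13 = False

y0 = x3 XNOR x4 = True XNOR True = True
y1 = x6 NAND x2 = True NAND True = False
y2 = y1 NAND y0 = False NAND True = True
y3 = y2 OR x1 = True OR False = True
y4 = y1 NAND x2 = False NAND True = True
y5 = y2 XOR x5 = True XOR False = True
y6 = y5 NOR x6 = True NOR True = False
y7 = y6 OR y4 = False OR True = True
y10 = y3 NAND y5 = True NAND True = False
y12 = y4 XOR y5 = True XOR True = False
y13 = y12 XOR y10 = False XOR False = False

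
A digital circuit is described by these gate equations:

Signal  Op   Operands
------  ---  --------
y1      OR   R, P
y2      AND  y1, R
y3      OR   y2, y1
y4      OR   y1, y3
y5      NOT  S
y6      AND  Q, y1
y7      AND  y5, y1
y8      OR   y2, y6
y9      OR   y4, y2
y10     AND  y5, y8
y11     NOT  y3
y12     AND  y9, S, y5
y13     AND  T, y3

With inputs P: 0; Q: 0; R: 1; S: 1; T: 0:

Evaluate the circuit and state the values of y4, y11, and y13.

y4 = 1  y11 = 0  y13 = 0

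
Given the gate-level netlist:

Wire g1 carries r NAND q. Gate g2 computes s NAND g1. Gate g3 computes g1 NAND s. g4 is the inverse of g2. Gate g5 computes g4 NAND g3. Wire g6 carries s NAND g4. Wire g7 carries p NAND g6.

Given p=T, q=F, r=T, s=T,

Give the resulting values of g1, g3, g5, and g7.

g1 = r NAND q = T NAND F = T
g2 = s NAND g1 = T NAND T = F
g3 = g1 NAND s = T NAND T = F
g4 = NOT g2 = NOT F = T
g5 = g4 NAND g3 = T NAND F = T
g6 = s NAND g4 = T NAND T = F
g7 = p NAND g6 = T NAND F = T

g1 = T, g3 = F, g5 = T, g7 = T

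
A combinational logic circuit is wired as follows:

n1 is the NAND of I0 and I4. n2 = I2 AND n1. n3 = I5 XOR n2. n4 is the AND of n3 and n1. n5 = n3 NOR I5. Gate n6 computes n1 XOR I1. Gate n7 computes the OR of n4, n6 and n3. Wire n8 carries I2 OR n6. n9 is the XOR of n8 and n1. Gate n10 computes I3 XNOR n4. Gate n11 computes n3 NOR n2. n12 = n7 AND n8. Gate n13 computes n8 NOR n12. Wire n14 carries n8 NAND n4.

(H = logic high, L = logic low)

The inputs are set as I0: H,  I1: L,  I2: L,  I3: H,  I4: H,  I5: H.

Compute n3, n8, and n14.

n3 = H  n8 = L  n14 = H

n1 = I0 NAND I4 = H NAND H = L
n2 = I2 AND n1 = L AND L = L
n3 = I5 XOR n2 = H XOR L = H
n4 = n3 AND n1 = H AND L = L
n6 = n1 XOR I1 = L XOR L = L
n8 = I2 OR n6 = L OR L = L
n14 = n8 NAND n4 = L NAND L = H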